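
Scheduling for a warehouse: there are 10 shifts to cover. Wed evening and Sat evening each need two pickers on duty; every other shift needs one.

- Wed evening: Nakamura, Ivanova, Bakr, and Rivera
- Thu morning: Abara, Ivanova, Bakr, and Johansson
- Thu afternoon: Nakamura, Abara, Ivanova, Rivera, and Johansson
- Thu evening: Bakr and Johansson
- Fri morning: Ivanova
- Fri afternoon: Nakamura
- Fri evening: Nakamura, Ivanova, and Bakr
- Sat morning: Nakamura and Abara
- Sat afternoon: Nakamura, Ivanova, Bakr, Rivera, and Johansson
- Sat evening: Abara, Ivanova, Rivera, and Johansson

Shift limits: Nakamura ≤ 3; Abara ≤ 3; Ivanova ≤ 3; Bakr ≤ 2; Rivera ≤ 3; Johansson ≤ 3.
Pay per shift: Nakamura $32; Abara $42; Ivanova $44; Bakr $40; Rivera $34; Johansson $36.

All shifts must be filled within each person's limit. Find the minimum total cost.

$430

Fri morning can only be covered by Ivanova, so that assignment is forced.
Fri afternoon can only be covered by Nakamura, so that assignment is forced.
Picking the cheapest available picker for each shift independently would cost $412, but that ignores the shift limits.
An optimal schedule: Wed evening→Rivera+Bakr, Thu morning→Johansson, Thu afternoon→Rivera, Thu evening→Johansson, Fri morning→Ivanova, Fri afternoon→Nakamura, Fri evening→Nakamura, Sat morning→Nakamura, Sat afternoon→Bakr, Sat evening→Rivera+Johansson.
Total: 34 + 40 + 36 + 34 + 36 + 44 + 32 + 32 + 32 + 40 + 34 + 36 = $430.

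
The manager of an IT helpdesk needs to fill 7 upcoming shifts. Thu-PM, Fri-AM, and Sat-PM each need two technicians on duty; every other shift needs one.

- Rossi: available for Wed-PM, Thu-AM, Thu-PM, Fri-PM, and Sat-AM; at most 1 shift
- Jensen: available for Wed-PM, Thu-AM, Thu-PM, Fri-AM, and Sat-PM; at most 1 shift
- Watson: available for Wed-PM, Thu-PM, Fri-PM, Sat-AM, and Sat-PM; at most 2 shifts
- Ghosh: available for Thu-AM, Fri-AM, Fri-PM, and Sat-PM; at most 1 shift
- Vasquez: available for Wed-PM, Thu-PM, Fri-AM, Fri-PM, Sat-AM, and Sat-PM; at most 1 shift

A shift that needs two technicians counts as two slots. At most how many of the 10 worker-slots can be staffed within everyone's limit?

6

Total capacity across all technicians is 1+1+2+1+1 = 6, and 10 slots are needed, so at most 6 can be filled.
An assignment achieving 6: Wed-PM→Watson, Thu-AM→Rossi, Thu-PM→Vasquez, Fri-AM→Jensen+Ghosh, Sat-AM→Watson.
Loads: Rossi 1/1, Jensen 1/1, Watson 2/2, Ghosh 1/1, Vasquez 1/1.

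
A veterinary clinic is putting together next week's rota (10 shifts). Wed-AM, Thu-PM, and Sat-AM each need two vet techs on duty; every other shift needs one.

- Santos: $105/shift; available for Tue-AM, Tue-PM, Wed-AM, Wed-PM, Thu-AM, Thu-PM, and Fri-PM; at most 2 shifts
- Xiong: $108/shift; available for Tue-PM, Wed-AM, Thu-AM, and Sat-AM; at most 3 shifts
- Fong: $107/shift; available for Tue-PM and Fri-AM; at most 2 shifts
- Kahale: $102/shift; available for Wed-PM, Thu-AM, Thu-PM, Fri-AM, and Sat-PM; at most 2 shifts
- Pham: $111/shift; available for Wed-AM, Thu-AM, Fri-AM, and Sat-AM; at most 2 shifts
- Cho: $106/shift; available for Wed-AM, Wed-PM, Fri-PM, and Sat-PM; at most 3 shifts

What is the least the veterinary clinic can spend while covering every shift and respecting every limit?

$1381

Tue-AM can only be covered by Santos, so that assignment is forced.
Thu-PM can only be covered by Santos and Kahale, so that assignment is forced.
Sat-AM can only be covered by Xiong and Pham, so that assignment is forced.
Picking the cheapest available vet tech for each shift independently would cost $1360, but that ignores the shift limits.
An optimal schedule: Tue-AM→Santos, Tue-PM→Fong, Wed-AM→Cho+Xiong, Wed-PM→Cho, Thu-AM→Xiong, Thu-PM→Kahale+Santos, Fri-AM→Fong, Fri-PM→Cho, Sat-AM→Xiong+Pham, Sat-PM→Kahale.
Total: 105 + 107 + 106 + 108 + 106 + 108 + 102 + 105 + 107 + 106 + 108 + 111 + 102 = $1381.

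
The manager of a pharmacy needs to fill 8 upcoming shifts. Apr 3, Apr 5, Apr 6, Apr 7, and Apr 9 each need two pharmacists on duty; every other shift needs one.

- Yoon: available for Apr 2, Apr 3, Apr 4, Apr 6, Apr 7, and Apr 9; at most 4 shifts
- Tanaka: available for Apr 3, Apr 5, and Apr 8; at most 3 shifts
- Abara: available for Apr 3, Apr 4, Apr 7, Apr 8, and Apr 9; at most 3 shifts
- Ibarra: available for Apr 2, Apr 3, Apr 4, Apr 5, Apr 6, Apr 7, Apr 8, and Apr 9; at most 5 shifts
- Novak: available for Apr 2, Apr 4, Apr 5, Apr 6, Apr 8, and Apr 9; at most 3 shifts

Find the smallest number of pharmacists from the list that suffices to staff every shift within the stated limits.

13 slots to fill and no one can take more than 5, so at least ⌈13/5⌉ = 3 pharmacists are needed.
Any 3 pharmacists together have capacity at most 5+4+3 = 12 < 13 slots, so 3 can never suffice.
Yoon, Tanaka, Abara, and Ibarra alone can cover everything: Apr 2→Yoon, Apr 3→Tanaka+Abara, Apr 4→Yoon, Apr 5→Tanaka+Ibarra, Apr 6→Yoon+Ibarra, Apr 7→Yoon+Abara, Apr 8→Tanaka, Apr 9→Abara+Ibarra.

4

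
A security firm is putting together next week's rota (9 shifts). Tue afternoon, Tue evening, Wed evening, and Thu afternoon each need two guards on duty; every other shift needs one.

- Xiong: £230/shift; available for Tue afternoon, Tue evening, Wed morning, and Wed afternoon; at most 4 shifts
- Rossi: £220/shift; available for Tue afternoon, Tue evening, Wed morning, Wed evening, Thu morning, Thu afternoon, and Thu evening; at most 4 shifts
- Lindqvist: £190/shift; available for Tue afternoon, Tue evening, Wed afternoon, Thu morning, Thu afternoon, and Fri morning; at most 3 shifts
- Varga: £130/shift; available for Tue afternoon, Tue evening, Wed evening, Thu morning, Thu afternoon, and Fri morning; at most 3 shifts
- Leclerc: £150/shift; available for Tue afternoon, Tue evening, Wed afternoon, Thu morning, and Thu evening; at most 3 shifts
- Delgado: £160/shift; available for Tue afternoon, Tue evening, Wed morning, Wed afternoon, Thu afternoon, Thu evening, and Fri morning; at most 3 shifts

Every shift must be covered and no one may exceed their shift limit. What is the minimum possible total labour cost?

£2110

Wed evening can only be covered by Rossi and Varga, so that assignment is forced.
Picking the cheapest available guard for each shift independently would cost £1920, but that ignores the shift limits.
An optimal schedule: Tue afternoon→Leclerc+Lindqvist, Tue evening→Delgado+Lindqvist, Wed morning→Delgado, Wed afternoon→Leclerc, Wed evening→Varga+Rossi, Thu morning→Varga, Thu afternoon→Delgado+Lindqvist, Thu evening→Leclerc, Fri morning→Varga.
Total: 150 + 190 + 160 + 190 + 160 + 150 + 130 + 220 + 130 + 160 + 190 + 150 + 130 = £2110.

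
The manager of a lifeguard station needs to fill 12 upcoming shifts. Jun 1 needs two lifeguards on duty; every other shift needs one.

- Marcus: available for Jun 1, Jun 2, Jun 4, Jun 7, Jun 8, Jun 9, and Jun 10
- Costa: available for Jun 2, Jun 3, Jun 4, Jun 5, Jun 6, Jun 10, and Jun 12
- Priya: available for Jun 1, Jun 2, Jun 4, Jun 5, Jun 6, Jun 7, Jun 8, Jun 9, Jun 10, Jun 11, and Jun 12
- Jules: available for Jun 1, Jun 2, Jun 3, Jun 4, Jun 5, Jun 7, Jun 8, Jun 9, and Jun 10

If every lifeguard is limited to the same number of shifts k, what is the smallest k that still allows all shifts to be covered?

With 4 lifeguards and 13 worker-slots to fill, someone must work at least ⌈13/4⌉ = 4 shifts, so k ≥ 4.
k = 4 works: Jun 1→Marcus+Priya, Jun 2→Priya, Jun 3→Costa, Jun 4→Priya, Jun 5→Costa, Jun 6→Costa, Jun 7→Marcus, Jun 8→Marcus, Jun 9→Marcus, Jun 10→Jules, Jun 11→Priya, Jun 12→Costa.
Loads: Marcus 4, Costa 4, Priya 4, Jules 1 — all ≤ 4.

4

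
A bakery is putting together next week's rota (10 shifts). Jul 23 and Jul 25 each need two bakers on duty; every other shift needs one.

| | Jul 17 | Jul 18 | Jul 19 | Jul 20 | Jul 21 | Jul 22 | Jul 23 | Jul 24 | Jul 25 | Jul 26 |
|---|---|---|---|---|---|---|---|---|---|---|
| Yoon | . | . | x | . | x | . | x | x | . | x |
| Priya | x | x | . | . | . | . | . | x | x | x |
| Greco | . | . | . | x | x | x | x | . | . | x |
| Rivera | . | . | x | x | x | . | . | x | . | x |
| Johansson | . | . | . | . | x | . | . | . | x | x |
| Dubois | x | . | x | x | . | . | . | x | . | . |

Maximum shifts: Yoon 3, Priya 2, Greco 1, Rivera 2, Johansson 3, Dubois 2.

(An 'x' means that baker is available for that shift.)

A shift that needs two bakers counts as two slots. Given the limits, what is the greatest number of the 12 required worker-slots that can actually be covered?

11

Total capacity across all bakers is 3+2+1+2+3+2 = 13, and 12 slots are needed, so at most 12 can be filled.
Shifts {Jul 22, Jul 23} need 3 slots but only Yoon and Greco are available for them, supplying at most 2 — so at least 1 slot must go unfilled.
An assignment achieving 11: Jul 17→Dubois, Jul 18→Priya, Jul 19→Yoon, Jul 20→Rivera, Jul 21→Yoon, Jul 22→Greco, Jul 23→Yoon, Jul 24→Rivera, Jul 25→Priya+Johansson, Jul 26→Johansson.
Loads: Yoon 3/3, Priya 2/2, Greco 1/1, Rivera 2/2, Johansson 2/3, Dubois 1/2.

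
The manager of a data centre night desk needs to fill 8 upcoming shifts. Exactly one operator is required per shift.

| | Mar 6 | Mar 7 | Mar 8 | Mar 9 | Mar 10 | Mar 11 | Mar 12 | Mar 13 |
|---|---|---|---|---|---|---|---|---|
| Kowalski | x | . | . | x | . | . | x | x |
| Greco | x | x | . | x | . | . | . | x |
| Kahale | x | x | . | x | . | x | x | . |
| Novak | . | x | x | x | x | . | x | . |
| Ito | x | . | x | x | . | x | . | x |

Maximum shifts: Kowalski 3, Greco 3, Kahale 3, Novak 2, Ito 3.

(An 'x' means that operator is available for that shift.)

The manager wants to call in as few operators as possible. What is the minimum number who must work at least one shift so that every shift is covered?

8 slots to fill and no one can take more than 3, so at least ⌈8/3⌉ = 3 operators are needed.
Kowalski, Kahale, and Novak alone can cover everything: Mar 6→Kowalski, Mar 7→Kahale, Mar 8→Novak, Mar 9→Kowalski, Mar 10→Novak, Mar 11→Kahale, Mar 12→Kahale, Mar 13→Kowalski.

3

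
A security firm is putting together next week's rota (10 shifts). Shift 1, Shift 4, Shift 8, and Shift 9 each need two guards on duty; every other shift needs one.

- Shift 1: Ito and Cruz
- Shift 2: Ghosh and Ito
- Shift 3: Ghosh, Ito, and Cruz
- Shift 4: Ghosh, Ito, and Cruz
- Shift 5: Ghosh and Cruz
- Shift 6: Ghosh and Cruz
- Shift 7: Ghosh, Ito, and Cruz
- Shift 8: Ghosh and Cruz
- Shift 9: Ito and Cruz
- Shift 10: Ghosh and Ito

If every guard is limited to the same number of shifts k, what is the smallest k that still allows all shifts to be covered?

With 3 guards and 14 worker-slots to fill, someone must work at least ⌈14/3⌉ = 5 shifts, so k ≥ 5.
k = 5 works: Shift 1→Ito+Cruz, Shift 2→Ghosh, Shift 3→Ito, Shift 4→Ito+Cruz, Shift 5→Ghosh, Shift 6→Ghosh, Shift 7→Ito, Shift 8→Ghosh+Cruz, Shift 9→Ito+Cruz, Shift 10→Ghosh.
Loads: Ghosh 5, Ito 5, Cruz 4 — all ≤ 5.

5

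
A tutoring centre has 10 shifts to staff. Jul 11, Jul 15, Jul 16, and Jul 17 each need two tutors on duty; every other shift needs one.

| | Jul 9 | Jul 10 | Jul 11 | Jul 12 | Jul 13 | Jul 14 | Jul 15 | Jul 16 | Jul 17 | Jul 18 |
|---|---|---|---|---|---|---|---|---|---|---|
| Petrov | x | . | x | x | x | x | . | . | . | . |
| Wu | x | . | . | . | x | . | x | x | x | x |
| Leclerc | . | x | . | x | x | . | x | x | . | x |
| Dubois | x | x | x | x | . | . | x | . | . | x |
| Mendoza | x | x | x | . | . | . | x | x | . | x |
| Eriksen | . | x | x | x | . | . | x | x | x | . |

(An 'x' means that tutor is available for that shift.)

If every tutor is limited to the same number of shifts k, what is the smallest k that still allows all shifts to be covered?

With 6 tutors and 14 worker-slots to fill, someone must work at least ⌈14/6⌉ = 3 shifts, so k ≥ 3.
k = 3 works: Jul 9→Petrov, Jul 10→Leclerc, Jul 11→Dubois+Mendoza, Jul 12→Leclerc, Jul 13→Petrov, Jul 14→Petrov, Jul 15→Dubois+Mendoza, Jul 16→Wu+Leclerc, Jul 17→Wu+Eriksen, Jul 18→Wu.
Loads: Petrov 3, Wu 3, Leclerc 3, Dubois 2, Mendoza 2, Eriksen 1 — all ≤ 3.

3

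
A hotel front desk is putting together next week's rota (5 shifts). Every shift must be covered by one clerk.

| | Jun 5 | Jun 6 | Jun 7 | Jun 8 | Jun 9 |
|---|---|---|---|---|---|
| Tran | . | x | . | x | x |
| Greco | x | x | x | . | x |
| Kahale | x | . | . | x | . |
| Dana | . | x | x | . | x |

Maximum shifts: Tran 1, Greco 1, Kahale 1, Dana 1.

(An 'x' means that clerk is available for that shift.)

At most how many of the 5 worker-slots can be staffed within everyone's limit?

Total capacity across all clerks is 1+1+1+1 = 4, and 5 slots are needed, so at most 4 can be filled.
An assignment achieving 4: Jun 5→Greco, Jun 6→Tran, Jun 7→Dana, Jun 8→Kahale.
Loads: Tran 1/1, Greco 1/1, Kahale 1/1, Dana 1/1.

4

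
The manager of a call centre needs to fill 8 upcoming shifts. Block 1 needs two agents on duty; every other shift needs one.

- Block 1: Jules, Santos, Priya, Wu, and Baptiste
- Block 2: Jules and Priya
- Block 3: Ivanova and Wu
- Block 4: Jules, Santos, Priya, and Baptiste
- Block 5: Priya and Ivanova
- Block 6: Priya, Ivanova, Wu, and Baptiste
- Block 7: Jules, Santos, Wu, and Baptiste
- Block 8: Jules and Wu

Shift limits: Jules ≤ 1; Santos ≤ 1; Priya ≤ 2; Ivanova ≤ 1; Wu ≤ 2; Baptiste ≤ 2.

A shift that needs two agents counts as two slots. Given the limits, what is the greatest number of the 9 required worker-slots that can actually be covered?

9

Total capacity across all agents is 1+1+2+1+2+2 = 9, and 9 slots are needed, so at most 9 can be filled.
An assignment achieving 9: Block 1→Wu+Baptiste, Block 2→Jules, Block 3→Ivanova, Block 4→Santos, Block 5→Priya, Block 6→Priya, Block 7→Baptiste, Block 8→Wu.
Loads: Jules 1/1, Santos 1/1, Priya 2/2, Ivanova 1/1, Wu 2/2, Baptiste 2/2.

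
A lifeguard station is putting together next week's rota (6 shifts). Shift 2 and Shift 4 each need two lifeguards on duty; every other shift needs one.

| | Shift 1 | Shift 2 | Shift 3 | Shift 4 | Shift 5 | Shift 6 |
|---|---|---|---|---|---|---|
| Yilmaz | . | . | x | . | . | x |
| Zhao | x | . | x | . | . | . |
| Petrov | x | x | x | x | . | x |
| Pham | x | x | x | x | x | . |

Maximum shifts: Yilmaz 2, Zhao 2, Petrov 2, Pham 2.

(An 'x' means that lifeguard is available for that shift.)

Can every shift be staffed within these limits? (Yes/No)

No

Total capacity is 8 and 8 slots are needed, so capacity alone doesn't rule it out.
Shifts {Shift 2, Shift 4, Shift 5} need 5 worker-slots in total, but the lifeguards available for any of those shifts (Petrov and Pham) can supply at most 4 among them. So no valid schedule exists.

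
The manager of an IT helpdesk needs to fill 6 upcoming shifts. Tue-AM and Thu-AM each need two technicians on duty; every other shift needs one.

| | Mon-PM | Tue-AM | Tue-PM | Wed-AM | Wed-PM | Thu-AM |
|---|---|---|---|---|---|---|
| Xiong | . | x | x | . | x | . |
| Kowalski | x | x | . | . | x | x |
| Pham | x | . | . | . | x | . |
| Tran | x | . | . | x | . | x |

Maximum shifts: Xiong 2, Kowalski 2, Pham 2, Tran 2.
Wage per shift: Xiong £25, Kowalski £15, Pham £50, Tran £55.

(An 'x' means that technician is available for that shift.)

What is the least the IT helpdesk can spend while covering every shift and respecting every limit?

Tue-AM can only be covered by Xiong and Kowalski, so that assignment is forced.
Tue-PM can only be covered by Xiong, so that assignment is forced.
Wed-AM can only be covered by Tran, so that assignment is forced.
Picking the cheapest available technician for each shift independently would cost £220, but that ignores the shift limits.
An optimal schedule: Mon-PM→Pham, Tue-AM→Xiong+Kowalski, Tue-PM→Xiong, Wed-AM→Tran, Wed-PM→Pham, Thu-AM→Kowalski+Tran.
Total: 50 + 25 + 15 + 25 + 55 + 50 + 15 + 55 = £290.

£290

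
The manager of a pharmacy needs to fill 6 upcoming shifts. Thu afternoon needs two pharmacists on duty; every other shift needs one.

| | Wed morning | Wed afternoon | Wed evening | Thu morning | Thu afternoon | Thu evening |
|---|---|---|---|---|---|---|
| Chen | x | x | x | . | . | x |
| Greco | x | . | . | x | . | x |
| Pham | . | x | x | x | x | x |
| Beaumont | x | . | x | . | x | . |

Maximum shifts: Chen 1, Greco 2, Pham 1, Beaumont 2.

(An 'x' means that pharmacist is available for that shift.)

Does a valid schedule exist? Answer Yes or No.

Total capacity is 1+2+1+2 = 6 but 7 worker-slots are needed — infeasible.

No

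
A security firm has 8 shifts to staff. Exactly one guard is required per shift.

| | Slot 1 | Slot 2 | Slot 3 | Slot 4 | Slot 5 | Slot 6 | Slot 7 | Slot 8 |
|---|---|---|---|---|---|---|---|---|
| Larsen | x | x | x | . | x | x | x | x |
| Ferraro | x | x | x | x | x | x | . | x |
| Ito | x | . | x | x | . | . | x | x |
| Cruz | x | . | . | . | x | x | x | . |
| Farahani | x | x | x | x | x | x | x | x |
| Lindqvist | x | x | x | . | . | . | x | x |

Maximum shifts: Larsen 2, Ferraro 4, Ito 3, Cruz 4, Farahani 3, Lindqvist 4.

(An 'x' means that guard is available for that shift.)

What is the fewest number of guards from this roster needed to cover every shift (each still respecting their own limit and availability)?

8 slots to fill and no one can take more than 4, so at least ⌈8/4⌉ = 2 guards are needed.
Ferraro and Cruz alone can cover everything: Slot 1→Cruz, Slot 2→Ferraro, Slot 3→Ferraro, Slot 4→Ferraro, Slot 5→Cruz, Slot 6→Cruz, Slot 7→Cruz, Slot 8→Ferraro.

2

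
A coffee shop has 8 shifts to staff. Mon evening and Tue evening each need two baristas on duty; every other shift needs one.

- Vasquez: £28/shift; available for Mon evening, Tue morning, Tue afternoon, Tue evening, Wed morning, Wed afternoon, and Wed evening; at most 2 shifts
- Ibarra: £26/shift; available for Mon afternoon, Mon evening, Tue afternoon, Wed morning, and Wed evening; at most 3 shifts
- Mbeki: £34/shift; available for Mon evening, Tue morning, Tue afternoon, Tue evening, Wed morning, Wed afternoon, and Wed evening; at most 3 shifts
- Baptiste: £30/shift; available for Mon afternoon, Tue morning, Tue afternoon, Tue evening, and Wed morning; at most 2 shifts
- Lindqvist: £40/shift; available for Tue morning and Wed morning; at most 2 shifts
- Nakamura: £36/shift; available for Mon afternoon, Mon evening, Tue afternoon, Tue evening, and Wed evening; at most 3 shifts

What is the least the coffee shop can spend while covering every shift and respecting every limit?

Picking the cheapest available barista for each shift independently would cost £272, but that ignores the shift limits.
An optimal schedule: Mon afternoon→Ibarra, Mon evening→Ibarra+Mbeki, Tue morning→Vasquez, Tue afternoon→Baptiste, Tue evening→Baptiste+Mbeki, Wed morning→Mbeki, Wed afternoon→Vasquez, Wed evening→Ibarra.
Total: 26 + 26 + 34 + 28 + 30 + 30 + 34 + 34 + 28 + 26 = £296.

£296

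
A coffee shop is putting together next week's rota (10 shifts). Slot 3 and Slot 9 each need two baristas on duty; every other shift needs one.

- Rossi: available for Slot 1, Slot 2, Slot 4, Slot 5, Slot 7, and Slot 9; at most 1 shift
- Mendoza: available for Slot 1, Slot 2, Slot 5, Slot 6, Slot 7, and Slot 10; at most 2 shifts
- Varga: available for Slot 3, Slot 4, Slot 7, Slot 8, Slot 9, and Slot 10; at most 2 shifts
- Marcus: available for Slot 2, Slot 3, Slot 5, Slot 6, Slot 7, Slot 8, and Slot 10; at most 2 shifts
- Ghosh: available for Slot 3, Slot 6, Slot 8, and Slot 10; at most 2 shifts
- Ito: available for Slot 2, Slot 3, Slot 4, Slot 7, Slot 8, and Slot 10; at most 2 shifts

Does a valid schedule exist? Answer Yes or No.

Total capacity is 1+2+2+2+2+2 = 11 but 12 worker-slots are needed — infeasible.

No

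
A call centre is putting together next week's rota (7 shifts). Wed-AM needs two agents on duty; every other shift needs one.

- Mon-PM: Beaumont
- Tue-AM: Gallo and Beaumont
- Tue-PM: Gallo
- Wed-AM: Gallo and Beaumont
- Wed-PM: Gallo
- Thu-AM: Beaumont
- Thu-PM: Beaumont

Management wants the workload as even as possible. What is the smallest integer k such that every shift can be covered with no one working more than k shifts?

4

With 2 agents and 8 worker-slots to fill, someone must work at least ⌈8/2⌉ = 4 shifts, so k ≥ 4.
k = 4 works: Mon-PM→Beaumont, Tue-AM→Gallo, Tue-PM→Gallo, Wed-AM→Gallo+Beaumont, Wed-PM→Gallo, Thu-AM→Beaumont, Thu-PM→Beaumont.
Loads: Gallo 4, Beaumont 4 — all ≤ 4.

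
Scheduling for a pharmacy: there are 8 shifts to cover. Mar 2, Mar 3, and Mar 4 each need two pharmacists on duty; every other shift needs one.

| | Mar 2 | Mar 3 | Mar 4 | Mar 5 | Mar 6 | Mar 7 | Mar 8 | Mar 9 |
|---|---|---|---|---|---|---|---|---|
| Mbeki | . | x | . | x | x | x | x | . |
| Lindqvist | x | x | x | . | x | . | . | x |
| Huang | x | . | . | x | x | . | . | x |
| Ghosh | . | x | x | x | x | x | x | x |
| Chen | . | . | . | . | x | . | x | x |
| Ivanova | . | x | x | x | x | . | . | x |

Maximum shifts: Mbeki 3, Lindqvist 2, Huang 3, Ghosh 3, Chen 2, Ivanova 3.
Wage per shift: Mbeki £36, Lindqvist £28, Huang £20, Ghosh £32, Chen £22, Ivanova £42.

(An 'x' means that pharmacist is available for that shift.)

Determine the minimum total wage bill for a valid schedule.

Mar 2 can only be covered by Lindqvist and Huang, so that assignment is forced.
Picking the cheapest available pharmacist for each shift independently would cost £282, but that ignores the shift limits.
An optimal schedule: Mar 2→Huang+Lindqvist, Mar 3→Ghosh+Mbeki, Mar 4→Lindqvist+Ghosh, Mar 5→Huang, Mar 6→Chen, Mar 7→Ghosh, Mar 8→Chen, Mar 9→Huang.
Total: 20 + 28 + 32 + 36 + 28 + 32 + 20 + 22 + 32 + 22 + 20 = £292.

£292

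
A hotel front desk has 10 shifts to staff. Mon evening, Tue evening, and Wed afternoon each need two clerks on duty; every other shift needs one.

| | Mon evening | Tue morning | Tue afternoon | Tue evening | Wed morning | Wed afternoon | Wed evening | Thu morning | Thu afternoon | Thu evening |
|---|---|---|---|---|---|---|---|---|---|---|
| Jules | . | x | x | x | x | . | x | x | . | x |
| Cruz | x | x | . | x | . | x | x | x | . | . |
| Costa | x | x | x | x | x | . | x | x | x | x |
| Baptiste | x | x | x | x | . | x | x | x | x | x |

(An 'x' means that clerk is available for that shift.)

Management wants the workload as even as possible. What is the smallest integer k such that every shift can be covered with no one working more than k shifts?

With 4 clerks and 13 worker-slots to fill, someone must work at least ⌈13/4⌉ = 4 shifts, so k ≥ 4.
k = 4 works: Mon evening→Cruz+Costa, Tue morning→Jules, Tue afternoon→Jules, Tue evening→Costa+Baptiste, Wed morning→Jules, Wed afternoon→Cruz+Baptiste, Wed evening→Cruz, Thu morning→Cruz, Thu afternoon→Costa, Thu evening→Jules.
Loads: Jules 4, Cruz 4, Costa 3, Baptiste 2 — all ≤ 4.

4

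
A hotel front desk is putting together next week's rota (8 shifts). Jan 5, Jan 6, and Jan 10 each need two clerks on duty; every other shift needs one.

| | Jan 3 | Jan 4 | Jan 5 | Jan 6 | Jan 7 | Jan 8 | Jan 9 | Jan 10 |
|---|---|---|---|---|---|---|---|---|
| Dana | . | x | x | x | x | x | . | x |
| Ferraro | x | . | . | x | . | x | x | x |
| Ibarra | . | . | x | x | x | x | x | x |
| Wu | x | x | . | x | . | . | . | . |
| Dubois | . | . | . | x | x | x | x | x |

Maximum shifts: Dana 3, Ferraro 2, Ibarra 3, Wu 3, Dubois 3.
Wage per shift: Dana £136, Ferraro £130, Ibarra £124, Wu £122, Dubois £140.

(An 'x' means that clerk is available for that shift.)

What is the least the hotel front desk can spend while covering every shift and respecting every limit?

£1406

Jan 5 can only be covered by Dana and Ibarra, so that assignment is forced.
Picking the cheapest available clerk for each shift independently would cost £1376, but that ignores the shift limits.
An optimal schedule: Jan 3→Wu, Jan 4→Wu, Jan 5→Ibarra+Dana, Jan 6→Wu+Dana, Jan 7→Ibarra, Jan 8→Ferraro, Jan 9→Ibarra, Jan 10→Ferraro+Dana.
Total: 122 + 122 + 124 + 136 + 122 + 136 + 124 + 130 + 124 + 130 + 136 = £1406.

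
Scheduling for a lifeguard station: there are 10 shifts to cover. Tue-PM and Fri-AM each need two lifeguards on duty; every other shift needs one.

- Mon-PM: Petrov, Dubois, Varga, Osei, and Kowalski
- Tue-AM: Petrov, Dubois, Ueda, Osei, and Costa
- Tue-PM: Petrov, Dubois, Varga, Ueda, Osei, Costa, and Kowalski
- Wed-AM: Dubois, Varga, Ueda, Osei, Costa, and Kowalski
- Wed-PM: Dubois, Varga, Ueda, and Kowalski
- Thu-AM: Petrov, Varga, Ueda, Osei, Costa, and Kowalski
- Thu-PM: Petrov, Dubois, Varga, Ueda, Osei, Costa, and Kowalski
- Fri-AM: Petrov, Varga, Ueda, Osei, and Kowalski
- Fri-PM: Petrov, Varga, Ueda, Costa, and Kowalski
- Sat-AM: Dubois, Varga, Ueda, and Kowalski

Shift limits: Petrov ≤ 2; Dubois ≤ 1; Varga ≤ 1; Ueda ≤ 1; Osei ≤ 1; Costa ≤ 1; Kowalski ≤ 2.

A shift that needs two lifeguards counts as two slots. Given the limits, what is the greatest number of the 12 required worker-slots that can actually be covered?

Total capacity across all lifeguards is 2+1+1+1+1+1+2 = 9, and 12 slots are needed, so at most 9 can be filled.
An assignment achieving 9: Mon-PM→Petrov, Tue-AM→Petrov, Wed-AM→Kowalski, Wed-PM→Dubois, Thu-AM→Kowalski, Fri-AM→Ueda+Osei, Fri-PM→Costa, Sat-AM→Varga.
Loads: Petrov 2/2, Dubois 1/1, Varga 1/1, Ueda 1/1, Osei 1/1, Costa 1/1, Kowalski 2/2.

9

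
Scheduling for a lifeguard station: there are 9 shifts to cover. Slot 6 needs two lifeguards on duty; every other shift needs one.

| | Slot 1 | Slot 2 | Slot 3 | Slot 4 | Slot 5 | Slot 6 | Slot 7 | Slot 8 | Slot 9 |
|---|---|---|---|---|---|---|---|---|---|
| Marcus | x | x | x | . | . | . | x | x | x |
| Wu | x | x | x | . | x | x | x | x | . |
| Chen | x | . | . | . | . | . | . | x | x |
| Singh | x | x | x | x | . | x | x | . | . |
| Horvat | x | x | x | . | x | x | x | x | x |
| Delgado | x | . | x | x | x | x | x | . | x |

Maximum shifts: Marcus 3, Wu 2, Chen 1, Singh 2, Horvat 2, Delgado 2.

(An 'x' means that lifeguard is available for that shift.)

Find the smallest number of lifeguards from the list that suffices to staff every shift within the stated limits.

10 slots to fill and no one can take more than 3, so at least ⌈10/3⌉ = 4 lifeguards are needed.
Any 4 lifeguards together have capacity at most 3+2+2+2 = 9 < 10 slots, so 4 can never suffice.
Marcus, Wu, Chen, Singh, and Horvat alone can cover everything: Slot 1→Horvat, Slot 2→Marcus, Slot 3→Marcus, Slot 4→Singh, Slot 5→Wu, Slot 6→Wu+Singh, Slot 7→Horvat, Slot 8→Chen, Slot 9→Marcus.

5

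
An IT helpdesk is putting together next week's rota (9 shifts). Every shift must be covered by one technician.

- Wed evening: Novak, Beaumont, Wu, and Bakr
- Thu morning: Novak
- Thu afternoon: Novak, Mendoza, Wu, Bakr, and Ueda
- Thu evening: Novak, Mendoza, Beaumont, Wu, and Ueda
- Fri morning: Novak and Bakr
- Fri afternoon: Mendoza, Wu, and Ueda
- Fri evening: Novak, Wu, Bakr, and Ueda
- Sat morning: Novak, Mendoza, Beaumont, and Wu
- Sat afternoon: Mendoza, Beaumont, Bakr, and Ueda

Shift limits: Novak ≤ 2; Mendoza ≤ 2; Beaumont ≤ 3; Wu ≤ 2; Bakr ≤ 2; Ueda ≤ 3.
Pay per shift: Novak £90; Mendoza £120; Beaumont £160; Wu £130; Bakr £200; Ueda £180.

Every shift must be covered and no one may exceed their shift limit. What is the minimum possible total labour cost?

Thu morning can only be covered by Novak, so that assignment is forced.
Picking the cheapest available technician for each shift independently would cost £870, but that ignores the shift limits.
An optimal schedule: Wed evening→Beaumont, Thu morning→Novak, Thu afternoon→Wu, Thu evening→Beaumont, Fri morning→Novak, Fri afternoon→Mendoza, Fri evening→Wu, Sat morning→Mendoza, Sat afternoon→Beaumont.
Total: 160 + 90 + 130 + 160 + 90 + 120 + 130 + 120 + 160 = £1160.

£1160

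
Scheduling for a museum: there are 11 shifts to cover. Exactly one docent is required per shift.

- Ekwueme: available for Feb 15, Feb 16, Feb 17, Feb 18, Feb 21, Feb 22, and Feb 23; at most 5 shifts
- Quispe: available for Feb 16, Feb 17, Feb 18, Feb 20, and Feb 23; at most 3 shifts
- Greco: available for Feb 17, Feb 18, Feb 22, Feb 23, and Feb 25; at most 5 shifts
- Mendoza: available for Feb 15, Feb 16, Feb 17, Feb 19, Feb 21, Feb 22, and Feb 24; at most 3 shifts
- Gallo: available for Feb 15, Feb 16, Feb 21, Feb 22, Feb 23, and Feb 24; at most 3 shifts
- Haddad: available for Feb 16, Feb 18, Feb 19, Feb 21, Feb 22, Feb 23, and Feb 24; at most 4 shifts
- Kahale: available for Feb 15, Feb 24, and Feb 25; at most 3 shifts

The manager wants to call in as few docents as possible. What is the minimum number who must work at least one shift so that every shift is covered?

4

11 slots to fill and no one can take more than 5, so at least ⌈11/5⌉ = 3 docents are needed.
No set of 3 docents can cover every shift (each such set leaves at least one shift with no one available or exceeds a cap).
Ekwueme, Quispe, Greco, and Mendoza alone can cover everything: Feb 15→Ekwueme, Feb 16→Ekwueme, Feb 17→Quispe, Feb 18→Ekwueme, Feb 19→Mendoza, Feb 20→Quispe, Feb 21→Ekwueme, Feb 22→Ekwueme, Feb 23→Quispe, Feb 24→Mendoza, Feb 25→Greco.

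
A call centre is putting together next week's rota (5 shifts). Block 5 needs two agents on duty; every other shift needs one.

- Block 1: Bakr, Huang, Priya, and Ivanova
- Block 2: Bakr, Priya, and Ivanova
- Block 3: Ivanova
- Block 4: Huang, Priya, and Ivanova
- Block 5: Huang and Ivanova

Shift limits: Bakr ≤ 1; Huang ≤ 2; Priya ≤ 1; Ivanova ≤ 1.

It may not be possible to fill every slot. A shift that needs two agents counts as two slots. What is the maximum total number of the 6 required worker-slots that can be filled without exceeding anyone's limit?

Total capacity across all agents is 1+2+1+1 = 5, and 6 slots are needed, so at most 5 can be filled.
An assignment achieving 5: Block 1→Priya, Block 2→Bakr, Block 3→Ivanova, Block 4→Huang, Block 5→Huang.
Loads: Bakr 1/1, Huang 2/2, Priya 1/1, Ivanova 1/1.

5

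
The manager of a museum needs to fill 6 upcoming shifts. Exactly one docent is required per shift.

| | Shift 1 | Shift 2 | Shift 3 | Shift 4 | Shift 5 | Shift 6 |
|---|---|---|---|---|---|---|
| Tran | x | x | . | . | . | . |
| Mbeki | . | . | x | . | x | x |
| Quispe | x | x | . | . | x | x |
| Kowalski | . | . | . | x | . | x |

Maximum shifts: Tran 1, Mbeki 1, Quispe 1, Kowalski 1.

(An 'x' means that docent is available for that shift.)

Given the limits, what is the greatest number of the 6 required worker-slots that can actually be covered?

4

Total capacity across all docents is 1+1+1+1 = 4, and 6 slots are needed, so at most 4 can be filled.
An assignment achieving 4: Shift 1→Tran, Shift 2→Quispe, Shift 3→Mbeki, Shift 4→Kowalski.
Loads: Tran 1/1, Mbeki 1/1, Quispe 1/1, Kowalski 1/1.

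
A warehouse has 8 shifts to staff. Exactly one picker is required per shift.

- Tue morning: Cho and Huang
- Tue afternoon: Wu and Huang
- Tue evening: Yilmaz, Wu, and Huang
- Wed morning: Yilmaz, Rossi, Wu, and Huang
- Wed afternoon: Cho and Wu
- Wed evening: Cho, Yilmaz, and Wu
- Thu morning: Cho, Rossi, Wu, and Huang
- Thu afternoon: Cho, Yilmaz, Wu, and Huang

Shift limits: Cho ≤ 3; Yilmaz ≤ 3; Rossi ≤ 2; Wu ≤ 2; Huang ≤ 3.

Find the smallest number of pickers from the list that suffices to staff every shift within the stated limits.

3

8 slots to fill and no one can take more than 3, so at least ⌈8/3⌉ = 3 pickers are needed.
Cho, Yilmaz, and Wu alone can cover everything: Tue morning→Cho, Tue afternoon→Wu, Tue evening→Yilmaz, Wed morning→Yilmaz, Wed afternoon→Cho, Wed evening→Yilmaz, Thu morning→Cho, Thu afternoon→Wu.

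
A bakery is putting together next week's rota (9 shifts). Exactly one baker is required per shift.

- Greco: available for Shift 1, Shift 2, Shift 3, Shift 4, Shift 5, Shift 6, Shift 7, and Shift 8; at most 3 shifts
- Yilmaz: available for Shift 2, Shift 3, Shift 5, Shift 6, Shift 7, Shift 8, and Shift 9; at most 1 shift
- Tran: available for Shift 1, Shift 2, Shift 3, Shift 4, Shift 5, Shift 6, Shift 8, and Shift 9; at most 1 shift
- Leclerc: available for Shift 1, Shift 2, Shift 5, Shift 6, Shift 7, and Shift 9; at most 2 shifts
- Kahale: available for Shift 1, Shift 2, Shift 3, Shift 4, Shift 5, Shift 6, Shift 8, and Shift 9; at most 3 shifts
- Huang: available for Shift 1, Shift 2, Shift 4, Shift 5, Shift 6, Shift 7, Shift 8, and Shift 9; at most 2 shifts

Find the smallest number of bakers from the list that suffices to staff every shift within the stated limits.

9 slots to fill and no one can take more than 3, so at least ⌈9/3⌉ = 3 bakers are needed.
Any 3 bakers together have capacity at most 3+3+2 = 8 < 9 slots, so 3 can never suffice.
Greco, Yilmaz, Leclerc, and Kahale alone can cover everything: Shift 1→Greco, Shift 2→Leclerc, Shift 3→Greco, Shift 4→Greco, Shift 5→Kahale, Shift 6→Kahale, Shift 7→Yilmaz, Shift 8→Kahale, Shift 9→Leclerc.

4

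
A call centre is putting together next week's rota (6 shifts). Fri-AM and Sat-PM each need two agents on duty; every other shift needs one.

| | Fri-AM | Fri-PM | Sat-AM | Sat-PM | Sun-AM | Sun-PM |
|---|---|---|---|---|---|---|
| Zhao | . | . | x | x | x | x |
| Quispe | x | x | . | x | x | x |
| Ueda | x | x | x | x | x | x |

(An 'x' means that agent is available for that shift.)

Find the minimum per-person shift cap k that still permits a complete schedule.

With 3 agents and 8 worker-slots to fill, someone must work at least ⌈8/3⌉ = 3 shifts, so k ≥ 3.
k = 3 works: Fri-AM→Quispe+Ueda, Fri-PM→Quispe, Sat-AM→Zhao, Sat-PM→Zhao+Quispe, Sun-AM→Zhao, Sun-PM→Ueda.
Loads: Zhao 3, Quispe 3, Ueda 2 — all ≤ 3.

3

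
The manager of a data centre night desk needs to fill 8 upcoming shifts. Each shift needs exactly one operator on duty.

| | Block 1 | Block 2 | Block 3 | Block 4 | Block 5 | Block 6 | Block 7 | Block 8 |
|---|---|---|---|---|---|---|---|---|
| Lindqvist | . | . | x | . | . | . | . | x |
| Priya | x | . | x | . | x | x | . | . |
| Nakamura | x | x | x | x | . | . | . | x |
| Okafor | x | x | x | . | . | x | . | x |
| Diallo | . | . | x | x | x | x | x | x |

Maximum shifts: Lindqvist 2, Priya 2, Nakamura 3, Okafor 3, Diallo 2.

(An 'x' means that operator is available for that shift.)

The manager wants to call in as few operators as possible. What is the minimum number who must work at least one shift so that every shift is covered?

3

8 slots to fill and no one can take more than 3, so at least ⌈8/3⌉ = 3 operators are needed.
Nakamura, Okafor, and Diallo alone can cover everything: Block 1→Nakamura, Block 2→Nakamura, Block 3→Okafor, Block 4→Nakamura, Block 5→Diallo, Block 6→Okafor, Block 7→Diallo, Block 8→Okafor.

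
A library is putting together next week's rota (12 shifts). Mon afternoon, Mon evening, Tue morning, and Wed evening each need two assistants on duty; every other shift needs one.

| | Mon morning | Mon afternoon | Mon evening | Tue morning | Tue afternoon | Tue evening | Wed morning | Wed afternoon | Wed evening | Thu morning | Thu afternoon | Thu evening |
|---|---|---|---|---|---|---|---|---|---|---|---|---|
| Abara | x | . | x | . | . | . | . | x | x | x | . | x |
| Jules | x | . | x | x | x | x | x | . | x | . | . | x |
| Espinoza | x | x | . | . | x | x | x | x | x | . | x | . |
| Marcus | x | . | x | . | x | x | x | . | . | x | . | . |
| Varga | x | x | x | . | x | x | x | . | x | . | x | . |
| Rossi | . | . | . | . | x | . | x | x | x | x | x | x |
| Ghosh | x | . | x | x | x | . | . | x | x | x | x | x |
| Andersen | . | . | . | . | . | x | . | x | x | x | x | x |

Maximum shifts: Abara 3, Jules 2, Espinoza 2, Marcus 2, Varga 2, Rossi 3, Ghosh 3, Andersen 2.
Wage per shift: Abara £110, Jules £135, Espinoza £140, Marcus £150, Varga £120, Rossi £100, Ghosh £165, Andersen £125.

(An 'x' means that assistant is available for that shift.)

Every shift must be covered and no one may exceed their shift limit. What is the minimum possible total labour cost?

£1985

Mon afternoon can only be covered by Espinoza and Varga, so that assignment is forced.
Tue morning can only be covered by Jules and Ghosh, so that assignment is forced.
Picking the cheapest available assistant for each shift independently would cost £1830, but that ignores the shift limits.
An optimal schedule: Mon morning→Abara, Mon afternoon→Varga+Espinoza, Mon evening→Abara+Marcus, Tue morning→Jules+Ghosh, Tue afternoon→Jules, Tue evening→Varga, Wed morning→Rossi, Wed afternoon→Rossi, Wed evening→Andersen+Espinoza, Thu morning→Rossi, Thu afternoon→Andersen, Thu evening→Abara.
Total: 110 + 120 + 140 + 110 + 150 + 135 + 165 + 135 + 120 + 100 + 100 + 125 + 140 + 100 + 125 + 110 = £1985.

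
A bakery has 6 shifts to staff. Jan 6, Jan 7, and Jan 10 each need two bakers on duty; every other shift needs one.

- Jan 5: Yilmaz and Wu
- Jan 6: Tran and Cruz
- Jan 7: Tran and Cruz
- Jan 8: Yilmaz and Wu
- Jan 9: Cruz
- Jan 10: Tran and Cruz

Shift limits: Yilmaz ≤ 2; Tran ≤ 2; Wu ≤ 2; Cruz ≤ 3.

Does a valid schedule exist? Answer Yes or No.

No

Total capacity is 9 and 9 slots are needed, so capacity alone doesn't rule it out.
Shifts {Jan 6, Jan 7, Jan 10} need 6 worker-slots in total, but the bakers available for any of those shifts (Tran and Cruz) can supply at most 5 among them. So no valid schedule exists.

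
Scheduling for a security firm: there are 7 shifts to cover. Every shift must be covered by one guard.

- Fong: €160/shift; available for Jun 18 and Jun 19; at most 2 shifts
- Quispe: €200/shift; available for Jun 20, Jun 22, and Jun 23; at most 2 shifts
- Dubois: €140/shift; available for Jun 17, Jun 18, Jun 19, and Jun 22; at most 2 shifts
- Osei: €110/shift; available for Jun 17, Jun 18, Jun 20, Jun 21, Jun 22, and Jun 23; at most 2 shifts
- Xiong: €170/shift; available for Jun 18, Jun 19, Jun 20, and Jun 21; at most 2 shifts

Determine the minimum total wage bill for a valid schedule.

Picking the cheapest available guard for each shift independently would cost €800, but that ignores the shift limits.
An optimal schedule: Jun 17→Dubois, Jun 18→Fong, Jun 19→Fong, Jun 20→Xiong, Jun 21→Osei, Jun 22→Dubois, Jun 23→Osei.
Total: 140 + 160 + 160 + 170 + 110 + 140 + 110 = €990.

€990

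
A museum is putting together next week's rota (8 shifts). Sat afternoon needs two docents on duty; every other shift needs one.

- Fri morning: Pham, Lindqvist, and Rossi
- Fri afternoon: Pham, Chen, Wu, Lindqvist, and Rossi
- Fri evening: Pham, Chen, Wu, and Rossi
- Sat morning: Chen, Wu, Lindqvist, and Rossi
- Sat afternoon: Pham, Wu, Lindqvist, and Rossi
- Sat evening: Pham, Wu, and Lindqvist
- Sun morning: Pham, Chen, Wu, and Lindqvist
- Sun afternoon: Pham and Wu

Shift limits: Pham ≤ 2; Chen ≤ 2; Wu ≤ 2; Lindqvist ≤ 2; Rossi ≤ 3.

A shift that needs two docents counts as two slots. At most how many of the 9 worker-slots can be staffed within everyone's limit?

Total capacity across all docents is 2+2+2+2+3 = 11, and 9 slots are needed, so at most 9 can be filled.
An assignment achieving 9: Fri morning→Pham, Fri afternoon→Rossi, Fri evening→Chen, Sat morning→Chen, Sat afternoon→Wu+Lindqvist, Sat evening→Wu, Sun morning→Lindqvist, Sun afternoon→Pham.
Loads: Pham 2/2, Chen 2/2, Wu 2/2, Lindqvist 2/2, Rossi 1/3.

9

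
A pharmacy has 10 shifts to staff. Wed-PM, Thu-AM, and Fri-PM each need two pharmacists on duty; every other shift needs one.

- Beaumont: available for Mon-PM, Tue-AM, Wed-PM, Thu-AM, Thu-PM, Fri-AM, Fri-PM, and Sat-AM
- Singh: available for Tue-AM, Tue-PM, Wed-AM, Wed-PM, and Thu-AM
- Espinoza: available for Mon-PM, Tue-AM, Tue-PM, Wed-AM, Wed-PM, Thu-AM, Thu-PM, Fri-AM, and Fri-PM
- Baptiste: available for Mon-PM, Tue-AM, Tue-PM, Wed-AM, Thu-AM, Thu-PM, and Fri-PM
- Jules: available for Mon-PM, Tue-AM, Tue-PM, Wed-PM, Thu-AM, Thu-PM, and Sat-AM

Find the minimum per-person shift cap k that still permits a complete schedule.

3

With 5 pharmacists and 13 worker-slots to fill, someone must work at least ⌈13/5⌉ = 3 shifts, so k ≥ 3.
k = 3 works: Mon-PM→Espinoza, Tue-AM→Baptiste, Tue-PM→Singh, Wed-AM→Singh, Wed-PM→Singh+Jules, Thu-AM→Baptiste+Jules, Thu-PM→Espinoza, Fri-AM→Beaumont, Fri-PM→Beaumont+Espinoza, Sat-AM→Beaumont.
Loads: Beaumont 3, Singh 3, Espinoza 3, Baptiste 2, Jules 2 — all ≤ 3.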